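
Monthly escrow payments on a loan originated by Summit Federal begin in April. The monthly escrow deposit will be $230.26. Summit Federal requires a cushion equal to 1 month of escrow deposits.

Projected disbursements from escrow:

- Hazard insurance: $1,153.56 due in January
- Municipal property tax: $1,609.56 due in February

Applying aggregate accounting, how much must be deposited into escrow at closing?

Cushion = 1 × $230.26 = $230.26
Trial balance (start $0, +$230.26 each month, − disbursements):
  Apr: +$230.26 → $230.26
  May: +$230.26 → $460.52
  Jun: +$230.26 → $690.78
  Jul: +$230.26 → $921.04
  Aug: +$230.26 → $1,151.30
  Sep: +$230.26 → $1,381.56
  Oct: +$230.26 → $1,611.82
  Nov: +$230.26 → $1,842.08
  Dec: +$230.26 → $2,072.34
  Jan: +$230.26 − $1,153.56 → $1,149.04
  Feb: +$230.26 − $1,609.56 → -$230.26
  Mar: +$230.26 → $0.00
Lowest trial balance = -$230.26 (Feb)
Initial deposit = cushion − low point = $230.26 − (-$230.26) = $460.52

$460.52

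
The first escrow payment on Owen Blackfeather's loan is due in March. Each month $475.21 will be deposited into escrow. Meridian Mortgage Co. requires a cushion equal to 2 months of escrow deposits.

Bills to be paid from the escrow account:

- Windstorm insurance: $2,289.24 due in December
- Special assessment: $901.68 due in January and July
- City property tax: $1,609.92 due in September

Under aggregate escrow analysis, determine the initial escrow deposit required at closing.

Cushion = 2 × $475.21 = $950.42
Trial balance (start $0, +$475.21 each month, − disbursements):
  Mar: +$475.21 → $475.21
  Apr: +$475.21 → $950.42
  May: +$475.21 → $1,425.63
  Jun: +$475.21 → $1,900.84
  Jul: +$475.21 − $901.68 → $1,474.37
  Aug: +$475.21 → $1,949.58
  Sep: +$475.21 − $1,609.92 → $814.87
  Oct: +$475.21 → $1,290.08
  Nov: +$475.21 → $1,765.29
  Dec: +$475.21 − $2,289.24 → -$48.74
  Jan: +$475.21 − $901.68 → -$475.21
  Feb: +$475.21 → $0.00
Lowest trial balance = -$475.21 (Jan)
Initial deposit = cushion − low point = $950.42 − (-$475.21) = $1,425.63

$1,425.63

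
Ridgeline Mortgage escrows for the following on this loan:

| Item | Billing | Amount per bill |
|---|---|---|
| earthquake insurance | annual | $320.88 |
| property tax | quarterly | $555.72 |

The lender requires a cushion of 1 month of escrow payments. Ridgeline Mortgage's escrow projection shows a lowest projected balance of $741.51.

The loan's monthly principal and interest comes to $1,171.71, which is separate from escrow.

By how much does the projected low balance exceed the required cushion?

Earthquake insurance — $320.88 per year
Property tax — $555.72 × 4 = $2,222.88 per year
Yearly total = $320.88 + $2,222.88 = $2,543.76
Base monthly escrow = $2,543.76 / 12 = $211.98
Required reserve = 1 × $211.98 = $211.98
Surplus = $741.51 − $211.98 = $529.53

$529.53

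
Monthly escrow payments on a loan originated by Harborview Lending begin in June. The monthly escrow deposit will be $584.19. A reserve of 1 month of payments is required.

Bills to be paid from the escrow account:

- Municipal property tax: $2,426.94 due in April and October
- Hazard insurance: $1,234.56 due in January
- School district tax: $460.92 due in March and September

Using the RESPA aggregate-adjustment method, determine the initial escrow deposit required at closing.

$1,168.38

Cushion = 1 × $584.19 = $584.19
Trial balance (start $0, +$584.19 each month, − disbursements):
  Jun: +$584.19 → $584.19
  Jul: +$584.19 → $1,168.38
  Aug: +$584.19 → $1,752.57
  Sep: +$584.19 − $460.92 → $1,875.84
  Oct: +$584.19 − $2,426.94 → $33.09
  Nov: +$584.19 → $617.28
  Dec: +$584.19 → $1,201.47
  Jan: +$584.19 − $1,234.56 → $551.10
  Feb: +$584.19 → $1,135.29
  Mar: +$584.19 − $460.92 → $1,258.56
  Apr: +$584.19 − $2,426.94 → -$584.19
  May: +$584.19 → $0.00
Lowest trial balance = -$584.19 (Apr)
Initial deposit = cushion − low point = $584.19 − (-$584.19) = $1,168.38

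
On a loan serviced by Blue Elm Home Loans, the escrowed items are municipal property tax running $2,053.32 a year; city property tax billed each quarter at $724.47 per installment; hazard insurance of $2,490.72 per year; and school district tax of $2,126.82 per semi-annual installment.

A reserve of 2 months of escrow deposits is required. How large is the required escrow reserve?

Municipal property tax: $2,053.32 annually
City property tax: $724.47 × 4 = $2,897.88 annually
Hazard insurance: $2,490.72 annually
School district tax: $2,126.82 × 2 = $4,253.64 annually
Total per year = $11,695.56
Per month = $11,695.56 ÷ 12 = $974.63
Cushion = 2 × $974.63 = $1,949.26

$1,949.26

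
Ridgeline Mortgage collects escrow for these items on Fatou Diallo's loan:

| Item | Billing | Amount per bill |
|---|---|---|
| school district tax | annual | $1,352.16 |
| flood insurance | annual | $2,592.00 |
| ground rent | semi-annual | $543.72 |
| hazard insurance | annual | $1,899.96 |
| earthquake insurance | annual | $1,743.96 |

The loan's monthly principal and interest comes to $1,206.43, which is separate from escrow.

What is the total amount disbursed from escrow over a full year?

School district tax — $1,352.16 annually
Flood insurance — $2,592.00 annually
Ground rent — $543.72 × 2 = $1,087.44 annually
Hazard insurance — $1,899.96 annually
Earthquake insurance — $1,743.96 annually
Total annual escrow = $1,352.16 + $2,592.00 + $1,087.44 + $1,899.96 + $1,743.96 = $8,675.52

$8,675.52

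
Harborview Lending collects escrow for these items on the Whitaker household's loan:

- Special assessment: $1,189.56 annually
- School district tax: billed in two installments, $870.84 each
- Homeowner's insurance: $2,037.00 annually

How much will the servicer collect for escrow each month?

$414.02

Special assessment — $1,189.56 annually
School district tax — $870.84 × 2 = $1,741.68 annually
Homeowner's insurance — $2,037.00 annually
Combined annual = $1,189.56 + $1,741.68 + $2,037.00 = $4,968.24
Per month = $4,968.24 ÷ 12 = $414.02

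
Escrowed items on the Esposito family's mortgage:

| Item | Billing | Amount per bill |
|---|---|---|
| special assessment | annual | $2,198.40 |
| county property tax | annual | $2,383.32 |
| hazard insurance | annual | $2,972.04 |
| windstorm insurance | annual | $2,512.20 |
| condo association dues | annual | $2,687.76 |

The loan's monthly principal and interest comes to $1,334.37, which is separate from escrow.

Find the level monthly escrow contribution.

Special assessment = $2,198.40 annually
County property tax = $2,383.32 annually
Hazard insurance = $2,972.04 annually
Windstorm insurance = $2,512.20 annually
Condo association dues = $2,687.76 annually
Combined annual = $12,753.72
Monthly = $12,753.72 / 12 = $1,062.81

$1,062.81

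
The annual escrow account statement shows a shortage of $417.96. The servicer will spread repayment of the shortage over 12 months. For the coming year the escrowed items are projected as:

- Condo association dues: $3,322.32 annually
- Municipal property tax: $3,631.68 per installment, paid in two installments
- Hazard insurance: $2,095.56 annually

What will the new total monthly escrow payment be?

$1,091.60

Condo association dues = $3,322.32 per year
Municipal property tax = $3,631.68 × 2 = $7,263.36 per year
Hazard insurance = $2,095.56 per year
Combined annual = $3,322.32 + $7,263.36 + $2,095.56 = $12,681.24
Per month = $12,681.24 ÷ 12 = $1,056.77
Shortage spread = $417.96 ÷ 12 = $34.83/mo
Adjusted monthly = $1,056.77 + $34.83 = $1,091.60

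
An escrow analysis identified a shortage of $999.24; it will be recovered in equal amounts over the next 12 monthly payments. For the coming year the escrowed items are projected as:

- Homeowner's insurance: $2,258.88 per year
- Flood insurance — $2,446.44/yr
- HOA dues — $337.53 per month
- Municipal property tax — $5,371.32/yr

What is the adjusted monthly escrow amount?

$1,260.52

Homeowner's insurance — $2,258.88 annually
Flood insurance — $2,446.44 annually
HOA dues — $337.53 × 12 = $4,050.36 annually
Municipal property tax — $5,371.32 annually
Yearly total = $2,258.88 + $2,446.44 + $4,050.36 + $5,371.32 = $14,127.00
Per month = $14,127.00 ÷ 12 = $1,177.25
Shortage spread = $999.24 ÷ 12 = $83.27/mo
Adjusted monthly = $1,177.25 + $83.27 = $1,260.52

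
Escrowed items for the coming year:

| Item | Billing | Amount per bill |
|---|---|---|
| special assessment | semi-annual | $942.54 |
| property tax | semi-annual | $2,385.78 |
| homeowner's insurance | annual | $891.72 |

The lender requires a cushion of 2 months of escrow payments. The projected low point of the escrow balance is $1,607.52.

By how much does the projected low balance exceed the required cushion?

$349.46

Special assessment: $942.54 × 2 = $1,885.08/yr
Property tax: $2,385.78 × 2 = $4,771.56/yr
Homeowner's insurance: $891.72/yr
Annual escrow total = $1,885.08 + $4,771.56 + $891.72 = $7,548.36
Monthly = $7,548.36 / 12 = $629.03
Required reserve = 2 × $629.03 = $1,258.06
Excess over cushion: $1,607.52 − $1,258.06 = $349.46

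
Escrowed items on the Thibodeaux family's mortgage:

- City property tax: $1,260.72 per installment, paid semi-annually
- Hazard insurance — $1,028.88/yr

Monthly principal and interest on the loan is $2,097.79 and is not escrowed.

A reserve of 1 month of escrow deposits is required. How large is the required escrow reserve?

$295.86

City property tax: $1,260.72 × 2 = $2,521.44/yr
Hazard insurance: $1,028.88/yr
Annual escrow total = $2,521.44 + $1,028.88 = $3,550.32
Monthly escrow = $3,550.32 ÷ 12 = $295.86
Cushion = 1 × $295.86 = $295.86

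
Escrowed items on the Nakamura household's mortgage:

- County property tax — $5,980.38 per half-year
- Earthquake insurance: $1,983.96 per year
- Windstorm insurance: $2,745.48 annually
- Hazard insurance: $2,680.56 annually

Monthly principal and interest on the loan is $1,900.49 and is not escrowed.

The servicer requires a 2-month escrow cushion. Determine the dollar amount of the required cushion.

$3,228.46

County property tax: $5,980.38 × 2 = $11,960.76/yr
Earthquake insurance: $1,983.96/yr
Windstorm insurance: $2,745.48/yr
Hazard insurance: $2,680.56/yr
Annual escrow total = $19,370.76
Monthly escrow = $19,370.76 ÷ 12 = $1,614.23
Required cushion = 2 × $1,614.23 = $3,228.46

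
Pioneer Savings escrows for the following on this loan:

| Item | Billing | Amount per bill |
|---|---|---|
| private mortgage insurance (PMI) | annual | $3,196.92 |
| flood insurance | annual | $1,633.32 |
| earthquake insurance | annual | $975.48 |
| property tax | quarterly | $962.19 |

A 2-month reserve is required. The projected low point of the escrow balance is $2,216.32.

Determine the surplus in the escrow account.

Private mortgage insurance (PMI) — $3,196.92/yr
Flood insurance — $1,633.32/yr
Earthquake insurance — $975.48/yr
Property tax — $962.19 × 4 = $3,848.76/yr
Combined annual = $3,196.92 + $1,633.32 + $975.48 + $3,848.76 = $9,654.48
Per month = $9,654.48 / 12 = $804.54
Cushion = 2 × $804.54 = $1,609.08
Excess over cushion: $2,216.32 − $1,609.08 = $607.24

$607.24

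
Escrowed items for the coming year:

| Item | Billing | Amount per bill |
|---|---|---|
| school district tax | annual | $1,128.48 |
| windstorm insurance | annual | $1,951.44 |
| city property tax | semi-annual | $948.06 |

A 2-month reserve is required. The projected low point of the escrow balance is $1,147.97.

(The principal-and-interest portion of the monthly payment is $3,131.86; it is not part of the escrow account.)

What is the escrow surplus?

School district tax — $1,128.48 annually
Windstorm insurance — $1,951.44 annually
City property tax — $948.06 × 2 = $1,896.12 annually
Yearly total = $4,976.04
Base monthly escrow = $4,976.04 ÷ 12 = $414.67
Required cushion = 2 × $414.67 = $829.34
Surplus = $1,147.97 − $829.34 = $318.63

$318.63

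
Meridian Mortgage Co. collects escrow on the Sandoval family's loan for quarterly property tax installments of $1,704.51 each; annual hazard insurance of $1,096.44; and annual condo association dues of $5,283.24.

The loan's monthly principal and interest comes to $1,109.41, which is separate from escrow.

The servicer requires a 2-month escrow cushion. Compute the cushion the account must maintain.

Property tax: $1,704.51 × 4 = $6,818.04
Hazard insurance: $1,096.44
Condo association dues: $5,283.24
Annual escrow total = $6,818.04 + $1,096.44 + $5,283.24 = $13,197.72
Monthly = $13,197.72 / 12 = $1,099.81
Required cushion = 2 × $1,099.81 = $2,199.62

$2,199.62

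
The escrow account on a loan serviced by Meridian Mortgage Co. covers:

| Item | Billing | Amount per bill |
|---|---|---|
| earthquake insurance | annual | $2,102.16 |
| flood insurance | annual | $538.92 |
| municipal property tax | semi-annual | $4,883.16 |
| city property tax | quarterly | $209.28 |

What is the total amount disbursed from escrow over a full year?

Earthquake insurance — $2,102.16
Flood insurance — $538.92
Municipal property tax — $4,883.16 × 2 = $9,766.32
City property tax — $209.28 × 4 = $837.12
Yearly total = $2,102.16 + $538.92 + $9,766.32 + $837.12 = $13,244.52

$13,244.52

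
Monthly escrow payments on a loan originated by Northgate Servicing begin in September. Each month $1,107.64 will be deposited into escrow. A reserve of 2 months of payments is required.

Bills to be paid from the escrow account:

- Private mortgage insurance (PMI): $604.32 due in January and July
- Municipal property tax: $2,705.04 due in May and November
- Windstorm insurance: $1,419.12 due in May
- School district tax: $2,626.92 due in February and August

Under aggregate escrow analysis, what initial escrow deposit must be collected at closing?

Cushion = 2 × $1,107.64 = $2,215.28
Trial balance (start $0, +$1,107.64 each month, − disbursements):
  Sep: +$1,107.64 → $1,107.64
  Oct: +$1,107.64 → $2,215.28
  Nov: +$1,107.64 − $2,705.04 → $617.88
  Dec: +$1,107.64 → $1,725.52
  Jan: +$1,107.64 − $604.32 → $2,228.84
  Feb: +$1,107.64 − $2,626.92 → $709.56
  Mar: +$1,107.64 → $1,817.20
  Apr: +$1,107.64 → $2,924.84
  May: +$1,107.64 − $4,124.16 → -$91.68
  Jun: +$1,107.64 → $1,015.96
  Jul: +$1,107.64 − $604.32 → $1,519.28
  Aug: +$1,107.64 − $2,626.92 → $0.00
Lowest trial balance = -$91.68 (May)
Initial deposit = cushion − low point = $2,215.28 − (-$91.68) = $2,306.96

$2,306.96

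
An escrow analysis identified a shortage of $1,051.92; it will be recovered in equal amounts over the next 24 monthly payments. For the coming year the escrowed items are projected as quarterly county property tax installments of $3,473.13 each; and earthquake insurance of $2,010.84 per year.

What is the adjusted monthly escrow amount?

County property tax = $3,473.13 × 4 = $13,892.52 annually
Earthquake insurance = $2,010.84 annually
Yearly total = $13,892.52 + $2,010.84 = $15,903.36
Base monthly escrow = $15,903.36 / 12 = $1,325.28
Shortage per month = $1,051.92 ÷ 24 = $43.83
Adjusted monthly = $1,325.28 + $43.83 = $1,369.11

$1,369.11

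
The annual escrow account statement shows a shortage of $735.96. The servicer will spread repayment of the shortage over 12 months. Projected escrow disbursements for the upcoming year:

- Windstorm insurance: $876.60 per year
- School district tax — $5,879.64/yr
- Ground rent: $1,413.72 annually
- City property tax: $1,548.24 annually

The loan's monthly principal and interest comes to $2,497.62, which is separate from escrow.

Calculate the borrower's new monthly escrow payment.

Windstorm insurance = $876.60
School district tax = $5,879.64
Ground rent = $1,413.72
City property tax = $1,548.24
Yearly total = $876.60 + $5,879.64 + $1,413.72 + $1,548.24 = $9,718.20
Per month = $9,718.20 ÷ 12 = $809.85
Monthly shortage recovery: $735.96 ÷ 12 = $61.33
Adjusted monthly = $809.85 + $61.33 = $871.18

$871.18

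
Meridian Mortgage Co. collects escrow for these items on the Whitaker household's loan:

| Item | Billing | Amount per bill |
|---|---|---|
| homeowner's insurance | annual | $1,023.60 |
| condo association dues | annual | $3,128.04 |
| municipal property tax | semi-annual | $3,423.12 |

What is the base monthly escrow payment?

Homeowner's insurance = $1,023.60
Condo association dues = $3,128.04
Municipal property tax = $3,423.12 × 2 = $6,846.24
Total annual escrow = $1,023.60 + $3,128.04 + $6,846.24 = $10,997.88
Monthly escrow = $10,997.88 ÷ 12 = $916.49

$916.49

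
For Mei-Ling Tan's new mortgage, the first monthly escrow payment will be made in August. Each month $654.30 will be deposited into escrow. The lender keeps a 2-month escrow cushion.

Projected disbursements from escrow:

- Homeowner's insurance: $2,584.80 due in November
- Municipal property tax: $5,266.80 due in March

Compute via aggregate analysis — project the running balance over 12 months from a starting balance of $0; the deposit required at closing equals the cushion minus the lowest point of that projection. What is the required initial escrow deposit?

Cushion = 2 × $654.30 = $1,308.60
Trial balance (start $0, +$654.30 each month, − disbursements):
  Aug: +$654.30 → $654.30
  Sep: +$654.30 → $1,308.60
  Oct: +$654.30 → $1,962.90
  Nov: +$654.30 − $2,584.80 → $32.40
  Dec: +$654.30 → $686.70
  Jan: +$654.30 → $1,341.00
  Feb: +$654.30 → $1,995.30
  Mar: +$654.30 − $5,266.80 → -$2,617.20
  Apr: +$654.30 → -$1,962.90
  May: +$654.30 → -$1,308.60
  Jun: +$654.30 → -$654.30
  Jul: +$654.30 → $0.00
Lowest trial balance = -$2,617.20 (Mar)
Initial deposit = cushion − low point = $1,308.60 − (-$2,617.20) = $3,925.80

$3,925.80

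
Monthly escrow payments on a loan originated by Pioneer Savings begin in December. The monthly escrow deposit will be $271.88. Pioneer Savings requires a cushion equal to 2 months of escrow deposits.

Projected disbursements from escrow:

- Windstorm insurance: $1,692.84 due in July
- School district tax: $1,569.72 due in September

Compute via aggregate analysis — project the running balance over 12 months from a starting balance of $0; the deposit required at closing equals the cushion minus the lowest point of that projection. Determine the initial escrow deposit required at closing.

Cushion = 2 × $271.88 = $543.76
Trial balance (start $0, +$271.88 each month, − disbursements):
  Dec: +$271.88 → $271.88
  Jan: +$271.88 → $543.76
  Feb: +$271.88 → $815.64
  Mar: +$271.88 → $1,087.52
  Apr: +$271.88 → $1,359.40
  May: +$271.88 → $1,631.28
  Jun: +$271.88 → $1,903.16
  Jul: +$271.88 − $1,692.84 → $482.20
  Aug: +$271.88 → $754.08
  Sep: +$271.88 − $1,569.72 → -$543.76
  Oct: +$271.88 → -$271.88
  Nov: +$271.88 → $0.00
Lowest trial balance = -$543.76 (Sep)
Initial deposit = cushion − low point = $543.76 − (-$543.76) = $1,087.52

$1,087.52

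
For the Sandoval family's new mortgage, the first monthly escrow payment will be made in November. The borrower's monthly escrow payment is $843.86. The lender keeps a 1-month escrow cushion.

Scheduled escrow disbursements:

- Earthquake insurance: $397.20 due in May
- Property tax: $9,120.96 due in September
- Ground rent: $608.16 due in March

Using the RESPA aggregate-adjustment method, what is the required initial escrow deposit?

Cushion = 1 × $843.86 = $843.86
Trial balance (start $0, +$843.86 each month, − disbursements):
  Nov: +$843.86 → $843.86
  Dec: +$843.86 → $1,687.72
  Jan: +$843.86 → $2,531.58
  Feb: +$843.86 → $3,375.44
  Mar: +$843.86 − $608.16 → $3,611.14
  Apr: +$843.86 → $4,455.00
  May: +$843.86 − $397.20 → $4,901.66
  Jun: +$843.86 → $5,745.52
  Jul: +$843.86 → $6,589.38
  Aug: +$843.86 → $7,433.24
  Sep: +$843.86 − $9,120.96 → -$843.86
  Oct: +$843.86 → $0.00
Lowest trial balance = -$843.86 (Sep)
Initial deposit = cushion − low point = $843.86 − (-$843.86) = $1,687.72

$1,687.72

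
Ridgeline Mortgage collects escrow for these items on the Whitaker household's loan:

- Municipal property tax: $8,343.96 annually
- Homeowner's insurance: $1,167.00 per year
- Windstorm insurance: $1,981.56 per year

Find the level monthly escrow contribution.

$957.71

Municipal property tax — $8,343.96 per year
Homeowner's insurance — $1,167.00 per year
Windstorm insurance — $1,981.56 per year
Combined annual = $11,492.52
Monthly = $11,492.52 ÷ 12 = $957.71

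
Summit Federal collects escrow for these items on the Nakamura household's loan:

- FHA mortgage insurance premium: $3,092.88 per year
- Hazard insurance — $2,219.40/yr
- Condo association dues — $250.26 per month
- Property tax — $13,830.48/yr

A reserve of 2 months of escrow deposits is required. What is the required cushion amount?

$3,690.98

FHA mortgage insurance premium: $3,092.88/yr
Hazard insurance: $2,219.40/yr
Condo association dues: $250.26 × 12 = $3,003.12/yr
Property tax: $13,830.48/yr
Yearly total = $3,092.88 + $2,219.40 + $3,003.12 + $13,830.48 = $22,145.88
Monthly escrow = $22,145.88 / 12 = $1,845.49
Reserve = 2 × $1,845.49 = $3,690.98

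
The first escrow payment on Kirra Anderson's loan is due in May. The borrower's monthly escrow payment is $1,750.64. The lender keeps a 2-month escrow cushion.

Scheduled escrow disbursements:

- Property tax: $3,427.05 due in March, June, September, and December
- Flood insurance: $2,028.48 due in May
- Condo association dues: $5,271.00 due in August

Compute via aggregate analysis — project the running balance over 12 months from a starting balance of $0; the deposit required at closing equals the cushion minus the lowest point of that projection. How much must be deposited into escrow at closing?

Cushion = 2 × $1,750.64 = $3,501.28
Trial balance (start $0, +$1,750.64 each month, − disbursements):
  May: +$1,750.64 − $2,028.48 → -$277.84
  Jun: +$1,750.64 − $3,427.05 → -$1,954.25
  Jul: +$1,750.64 → -$203.61
  Aug: +$1,750.64 − $5,271.00 → -$3,723.97
  Sep: +$1,750.64 − $3,427.05 → -$5,400.38
  Oct: +$1,750.64 → -$3,649.74
  Nov: +$1,750.64 → -$1,899.10
  Dec: +$1,750.64 − $3,427.05 → -$3,575.51
  Jan: +$1,750.64 → -$1,824.87
  Feb: +$1,750.64 → -$74.23
  Mar: +$1,750.64 − $3,427.05 → -$1,750.64
  Apr: +$1,750.64 → $0.00
Lowest trial balance = -$5,400.38 (Sep)
Initial deposit = cushion − low point = $3,501.28 − (-$5,400.38) = $8,901.66

$8,901.66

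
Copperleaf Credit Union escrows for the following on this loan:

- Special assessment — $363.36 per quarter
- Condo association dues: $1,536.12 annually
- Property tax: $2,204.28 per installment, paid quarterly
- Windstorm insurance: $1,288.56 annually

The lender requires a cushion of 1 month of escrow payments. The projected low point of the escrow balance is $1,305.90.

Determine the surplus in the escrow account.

Special assessment = $363.36 × 4 = $1,453.44 per year
Condo association dues = $1,536.12 per year
Property tax = $2,204.28 × 4 = $8,817.12 per year
Windstorm insurance = $1,288.56 per year
Total per year = $1,453.44 + $1,536.12 + $8,817.12 + $1,288.56 = $13,095.24
Per month = $13,095.24 / 12 = $1,091.27
Required reserve = 1 × $1,091.27 = $1,091.27
Surplus = $1,305.90 − $1,091.27 = $214.63

$214.63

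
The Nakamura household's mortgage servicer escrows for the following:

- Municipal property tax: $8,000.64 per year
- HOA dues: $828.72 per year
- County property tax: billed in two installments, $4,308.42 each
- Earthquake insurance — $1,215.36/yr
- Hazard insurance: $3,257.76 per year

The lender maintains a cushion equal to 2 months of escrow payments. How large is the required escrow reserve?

$3,653.22

Municipal property tax: $8,000.64 annually
HOA dues: $828.72 annually
County property tax: $4,308.42 × 2 = $8,616.84 annually
Earthquake insurance: $1,215.36 annually
Hazard insurance: $3,257.76 annually
Annual escrow total = $8,000.64 + $828.72 + $8,616.84 + $1,215.36 + $3,257.76 = $21,919.32
Per month = $21,919.32 / 12 = $1,826.61
Reserve = 2 × $1,826.61 = $3,653.22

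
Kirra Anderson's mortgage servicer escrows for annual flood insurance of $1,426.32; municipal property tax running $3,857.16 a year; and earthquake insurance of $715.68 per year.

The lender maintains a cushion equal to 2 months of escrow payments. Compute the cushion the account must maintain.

$999.86

Flood insurance: $1,426.32 per year
Municipal property tax: $3,857.16 per year
Earthquake insurance: $715.68 per year
Annual escrow total = $5,999.16
Per month = $5,999.16 / 12 = $499.93
Required cushion = 2 × $499.93 = $999.86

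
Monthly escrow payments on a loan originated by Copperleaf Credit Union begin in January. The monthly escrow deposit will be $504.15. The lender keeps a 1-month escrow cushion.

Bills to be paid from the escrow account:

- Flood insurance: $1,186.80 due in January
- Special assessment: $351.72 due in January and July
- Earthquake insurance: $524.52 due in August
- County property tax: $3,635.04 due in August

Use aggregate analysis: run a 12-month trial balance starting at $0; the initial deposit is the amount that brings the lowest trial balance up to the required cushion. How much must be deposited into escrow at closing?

Cushion = 1 × $504.15 = $504.15
Trial balance (start $0, +$504.15 each month, − disbursements):
  Jan: +$504.15 − $1,538.52 → -$1,034.37
  Feb: +$504.15 → -$530.22
  Mar: +$504.15 → -$26.07
  Apr: +$504.15 → $478.08
  May: +$504.15 → $982.23
  Jun: +$504.15 → $1,486.38
  Jul: +$504.15 − $351.72 → $1,638.81
  Aug: +$504.15 − $4,159.56 → -$2,016.60
  Sep: +$504.15 → -$1,512.45
  Oct: +$504.15 → -$1,008.30
  Nov: +$504.15 → -$504.15
  Dec: +$504.15 → $0.00
Lowest trial balance = -$2,016.60 (Aug)
Initial deposit = cushion − low point = $504.15 − (-$2,016.60) = $2,520.75

$2,520.75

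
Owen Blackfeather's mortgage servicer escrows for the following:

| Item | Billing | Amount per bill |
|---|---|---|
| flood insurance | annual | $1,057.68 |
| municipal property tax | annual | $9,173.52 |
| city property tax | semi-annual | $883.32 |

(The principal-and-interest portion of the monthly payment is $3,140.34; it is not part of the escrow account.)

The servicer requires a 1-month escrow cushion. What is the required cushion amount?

$999.82

Flood insurance — $1,057.68 per year
Municipal property tax — $9,173.52 per year
City property tax — $883.32 × 2 = $1,766.64 per year
Yearly total = $1,057.68 + $9,173.52 + $1,766.64 = $11,997.84
Monthly escrow = $11,997.84 ÷ 12 = $999.82
Reserve = 1 × $999.82 = $999.82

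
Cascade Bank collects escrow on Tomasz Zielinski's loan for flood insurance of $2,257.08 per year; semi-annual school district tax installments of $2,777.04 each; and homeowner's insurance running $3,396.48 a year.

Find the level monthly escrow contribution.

Flood insurance = $2,257.08
School district tax = $2,777.04 × 2 = $5,554.08
Homeowner's insurance = $3,396.48
Annual escrow total = $2,257.08 + $5,554.08 + $3,396.48 = $11,207.64
Base monthly escrow = $11,207.64 ÷ 12 = $933.97

$933.97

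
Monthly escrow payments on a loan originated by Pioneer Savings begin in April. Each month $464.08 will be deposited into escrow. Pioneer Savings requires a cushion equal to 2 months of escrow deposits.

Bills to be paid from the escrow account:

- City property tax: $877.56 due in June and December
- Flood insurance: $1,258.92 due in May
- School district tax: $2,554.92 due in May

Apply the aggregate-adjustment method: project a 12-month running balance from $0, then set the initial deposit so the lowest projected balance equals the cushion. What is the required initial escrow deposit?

Cushion = 2 × $464.08 = $928.16
Trial balance (start $0, +$464.08 each month, − disbursements):
  Apr: +$464.08 → $464.08
  May: +$464.08 − $3,813.84 → -$2,885.68
  Jun: +$464.08 − $877.56 → -$3,299.16
  Jul: +$464.08 → -$2,835.08
  Aug: +$464.08 → -$2,371.00
  Sep: +$464.08 → -$1,906.92
  Oct: +$464.08 → -$1,442.84
  Nov: +$464.08 → -$978.76
  Dec: +$464.08 − $877.56 → -$1,392.24
  Jan: +$464.08 → -$928.16
  Feb: +$464.08 → -$464.08
  Mar: +$464.08 → $0.00
Lowest trial balance = -$3,299.16 (Jun)
Initial deposit = cushion − low point = $928.16 − (-$3,299.16) = $4,227.32

$4,227.32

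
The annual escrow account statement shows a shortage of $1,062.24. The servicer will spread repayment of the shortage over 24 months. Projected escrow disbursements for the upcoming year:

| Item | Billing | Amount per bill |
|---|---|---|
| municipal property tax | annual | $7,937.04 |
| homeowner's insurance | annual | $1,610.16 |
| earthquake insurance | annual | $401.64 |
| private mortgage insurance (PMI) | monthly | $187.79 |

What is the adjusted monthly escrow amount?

Municipal property tax = $7,937.04 annually
Homeowner's insurance = $1,610.16 annually
Earthquake insurance = $401.64 annually
Private mortgage insurance (PMI) = $187.79 × 12 = $2,253.48 annually
Annual escrow total = $7,937.04 + $1,610.16 + $401.64 + $2,253.48 = $12,202.32
Per month = $12,202.32 ÷ 12 = $1,016.86
Monthly shortage recovery: $1,062.24 ÷ 24 = $44.26
New monthly escrow = $1,016.86 + $44.26 = $1,061.12

$1,061.12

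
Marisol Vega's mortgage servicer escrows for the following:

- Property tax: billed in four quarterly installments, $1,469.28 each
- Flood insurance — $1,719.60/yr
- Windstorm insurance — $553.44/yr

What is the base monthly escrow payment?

Property tax: $1,469.28 × 4 = $5,877.12 annually
Flood insurance: $1,719.60 annually
Windstorm insurance: $553.44 annually
Combined annual = $5,877.12 + $1,719.60 + $553.44 = $8,150.16
Base monthly escrow = $8,150.16 ÷ 12 = $679.18

$679.18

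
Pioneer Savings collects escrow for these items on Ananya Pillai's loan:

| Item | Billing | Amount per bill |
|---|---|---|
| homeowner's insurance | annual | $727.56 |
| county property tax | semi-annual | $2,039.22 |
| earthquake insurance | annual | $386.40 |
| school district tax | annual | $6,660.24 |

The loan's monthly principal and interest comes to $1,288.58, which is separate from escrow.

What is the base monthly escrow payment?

$987.72

Homeowner's insurance: $727.56/yr
County property tax: $2,039.22 × 2 = $4,078.44/yr
Earthquake insurance: $386.40/yr
School district tax: $6,660.24/yr
Total annual escrow = $727.56 + $4,078.44 + $386.40 + $6,660.24 = $11,852.64
Base monthly escrow = $11,852.64 / 12 = $987.72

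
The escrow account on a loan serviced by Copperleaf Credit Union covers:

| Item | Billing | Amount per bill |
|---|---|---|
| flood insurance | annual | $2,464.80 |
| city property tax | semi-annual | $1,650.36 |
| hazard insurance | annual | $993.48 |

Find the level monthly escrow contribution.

Flood insurance: $2,464.80/yr
City property tax: $1,650.36 × 2 = $3,300.72/yr
Hazard insurance: $993.48/yr
Yearly total = $6,759.00
Per month = $6,759.00 / 12 = $563.25

$563.25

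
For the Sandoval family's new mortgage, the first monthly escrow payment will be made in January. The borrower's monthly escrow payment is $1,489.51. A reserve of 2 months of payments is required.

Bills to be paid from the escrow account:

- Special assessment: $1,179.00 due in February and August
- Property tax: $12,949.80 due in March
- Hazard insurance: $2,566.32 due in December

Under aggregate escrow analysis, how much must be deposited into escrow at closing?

Cushion = 2 × $1,489.51 = $2,979.02
Trial balance (start $0, +$1,489.51 each month, − disbursements):
  Jan: +$1,489.51 → $1,489.51
  Feb: +$1,489.51 − $1,179.00 → $1,800.02
  Mar: +$1,489.51 − $12,949.80 → -$9,660.27
  Apr: +$1,489.51 → -$8,170.76
  May: +$1,489.51 → -$6,681.25
  Jun: +$1,489.51 → -$5,191.74
  Jul: +$1,489.51 → -$3,702.23
  Aug: +$1,489.51 − $1,179.00 → -$3,391.72
  Sep: +$1,489.51 → -$1,902.21
  Oct: +$1,489.51 → -$412.70
  Nov: +$1,489.51 → $1,076.81
  Dec: +$1,489.51 − $2,566.32 → $0.00
Lowest trial balance = -$9,660.27 (Mar)
Initial deposit = cushion − low point = $2,979.02 − (-$9,660.27) = $12,639.29

$12,639.29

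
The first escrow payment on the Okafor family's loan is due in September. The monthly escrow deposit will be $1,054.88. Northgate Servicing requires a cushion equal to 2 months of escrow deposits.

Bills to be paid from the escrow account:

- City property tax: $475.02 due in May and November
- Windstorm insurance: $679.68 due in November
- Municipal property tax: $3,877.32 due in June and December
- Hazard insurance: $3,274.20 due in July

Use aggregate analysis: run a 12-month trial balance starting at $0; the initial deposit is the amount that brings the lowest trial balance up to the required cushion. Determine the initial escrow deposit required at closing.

Cushion = 2 × $1,054.88 = $2,109.76
Trial balance (start $0, +$1,054.88 each month, − disbursements):
  Sep: +$1,054.88 → $1,054.88
  Oct: +$1,054.88 → $2,109.76
  Nov: +$1,054.88 − $1,154.70 → $2,009.94
  Dec: +$1,054.88 − $3,877.32 → -$812.50
  Jan: +$1,054.88 → $242.38
  Feb: +$1,054.88 → $1,297.26
  Mar: +$1,054.88 → $2,352.14
  Apr: +$1,054.88 → $3,407.02
  May: +$1,054.88 − $475.02 → $3,986.88
  Jun: +$1,054.88 − $3,877.32 → $1,164.44
  Jul: +$1,054.88 − $3,274.20 → -$1,054.88
  Aug: +$1,054.88 → $0.00
Lowest trial balance = -$1,054.88 (Jul)
Initial deposit = cushion − low point = $2,109.76 − (-$1,054.88) = $3,164.64

$3,164.64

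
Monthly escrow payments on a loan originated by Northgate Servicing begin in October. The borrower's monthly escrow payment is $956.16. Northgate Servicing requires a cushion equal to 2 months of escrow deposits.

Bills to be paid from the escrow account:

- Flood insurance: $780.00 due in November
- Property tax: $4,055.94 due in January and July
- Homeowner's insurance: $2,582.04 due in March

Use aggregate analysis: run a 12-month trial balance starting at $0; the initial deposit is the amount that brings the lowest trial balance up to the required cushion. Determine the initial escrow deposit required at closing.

$3,824.64

Cushion = 2 × $956.16 = $1,912.32
Trial balance (start $0, +$956.16 each month, − disbursements):
  Oct: +$956.16 → $956.16
  Nov: +$956.16 − $780.00 → $1,132.32
  Dec: +$956.16 → $2,088.48
  Jan: +$956.16 − $4,055.94 → -$1,011.30
  Feb: +$956.16 → -$55.14
  Mar: +$956.16 − $2,582.04 → -$1,681.02
  Apr: +$956.16 → -$724.86
  May: +$956.16 → $231.30
  Jun: +$956.16 → $1,187.46
  Jul: +$956.16 − $4,055.94 → -$1,912.32
  Aug: +$956.16 → -$956.16
  Sep: +$956.16 → $0.00
Lowest trial balance = -$1,912.32 (Jul)
Initial deposit = cushion − low point = $1,912.32 − (-$1,912.32) = $3,824.64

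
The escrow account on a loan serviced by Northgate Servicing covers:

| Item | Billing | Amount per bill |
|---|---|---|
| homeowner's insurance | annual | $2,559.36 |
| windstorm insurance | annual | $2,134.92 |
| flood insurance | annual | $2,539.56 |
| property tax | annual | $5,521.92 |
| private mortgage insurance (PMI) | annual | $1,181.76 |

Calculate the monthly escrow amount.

$1,161.46

Homeowner's insurance — $2,559.36
Windstorm insurance — $2,134.92
Flood insurance — $2,539.56
Property tax — $5,521.92
Private mortgage insurance (PMI) — $1,181.76
Yearly total = $2,559.36 + $2,134.92 + $2,539.56 + $5,521.92 + $1,181.76 = $13,937.52
Monthly escrow = $13,937.52 / 12 = $1,161.46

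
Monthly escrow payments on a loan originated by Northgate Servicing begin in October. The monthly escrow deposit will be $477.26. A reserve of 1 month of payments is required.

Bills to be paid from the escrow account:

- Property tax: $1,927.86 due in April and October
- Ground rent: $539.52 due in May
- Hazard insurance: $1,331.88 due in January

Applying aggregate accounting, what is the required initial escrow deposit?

$2,386.30

Cushion = 1 × $477.26 = $477.26
Trial balance (start $0, +$477.26 each month, − disbursements):
  Oct: +$477.26 − $1,927.86 → -$1,450.60
  Nov: +$477.26 → -$973.34
  Dec: +$477.26 → -$496.08
  Jan: +$477.26 − $1,331.88 → -$1,350.70
  Feb: +$477.26 → -$873.44
  Mar: +$477.26 → -$396.18
  Apr: +$477.26 − $1,927.86 → -$1,846.78
  May: +$477.26 − $539.52 → -$1,909.04
  Jun: +$477.26 → -$1,431.78
  Jul: +$477.26 → -$954.52
  Aug: +$477.26 → -$477.26
  Sep: +$477.26 → $0.00
Lowest trial balance = -$1,909.04 (May)
Initial deposit = cushion − low point = $477.26 − (-$1,909.04) = $2,386.30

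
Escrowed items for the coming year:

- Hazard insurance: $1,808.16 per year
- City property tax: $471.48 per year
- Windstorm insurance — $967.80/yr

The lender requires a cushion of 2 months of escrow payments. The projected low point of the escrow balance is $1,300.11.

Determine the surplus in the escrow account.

$758.87

Hazard insurance — $1,808.16
City property tax — $471.48
Windstorm insurance — $967.80
Total annual escrow = $3,247.44
Monthly escrow = $3,247.44 ÷ 12 = $270.62
Required cushion = 2 × $270.62 = $541.24
Surplus = $1,300.11 − $541.24 = $758.87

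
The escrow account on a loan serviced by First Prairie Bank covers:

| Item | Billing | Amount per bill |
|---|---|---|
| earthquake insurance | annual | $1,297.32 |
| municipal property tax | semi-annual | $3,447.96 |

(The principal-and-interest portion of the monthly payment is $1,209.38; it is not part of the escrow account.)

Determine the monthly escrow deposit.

Earthquake insurance — $1,297.32/yr
Municipal property tax — $3,447.96 × 2 = $6,895.92/yr
Yearly total = $1,297.32 + $6,895.92 = $8,193.24
Base monthly escrow = $8,193.24 ÷ 12 = $682.77

$682.77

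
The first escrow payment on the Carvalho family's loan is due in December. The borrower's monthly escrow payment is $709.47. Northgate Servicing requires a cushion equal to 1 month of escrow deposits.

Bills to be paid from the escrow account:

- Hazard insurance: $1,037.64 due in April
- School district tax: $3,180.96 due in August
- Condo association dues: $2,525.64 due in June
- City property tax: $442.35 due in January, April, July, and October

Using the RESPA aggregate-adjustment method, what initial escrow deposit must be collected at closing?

$2,395.53

Cushion = 1 × $709.47 = $709.47
Trial balance (start $0, +$709.47 each month, − disbursements):
  Dec: +$709.47 → $709.47
  Jan: +$709.47 − $442.35 → $976.59
  Feb: +$709.47 → $1,686.06
  Mar: +$709.47 → $2,395.53
  Apr: +$709.47 − $1,479.99 → $1,625.01
  May: +$709.47 → $2,334.48
  Jun: +$709.47 − $2,525.64 → $518.31
  Jul: +$709.47 − $442.35 → $785.43
  Aug: +$709.47 − $3,180.96 → -$1,686.06
  Sep: +$709.47 → -$976.59
  Oct: +$709.47 − $442.35 → -$709.47
  Nov: +$709.47 → $0.00
Lowest trial balance = -$1,686.06 (Aug)
Initial deposit = cushion − low point = $709.47 − (-$1,686.06) = $2,395.53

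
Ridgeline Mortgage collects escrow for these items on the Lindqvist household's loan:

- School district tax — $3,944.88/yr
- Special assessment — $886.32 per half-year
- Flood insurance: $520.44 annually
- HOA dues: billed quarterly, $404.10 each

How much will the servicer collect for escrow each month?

School district tax — $3,944.88/yr
Special assessment — $886.32 × 2 = $1,772.64/yr
Flood insurance — $520.44/yr
HOA dues — $404.10 × 4 = $1,616.40/yr
Annual escrow total = $3,944.88 + $1,772.64 + $520.44 + $1,616.40 = $7,854.36
Monthly escrow = $7,854.36 ÷ 12 = $654.53

$654.53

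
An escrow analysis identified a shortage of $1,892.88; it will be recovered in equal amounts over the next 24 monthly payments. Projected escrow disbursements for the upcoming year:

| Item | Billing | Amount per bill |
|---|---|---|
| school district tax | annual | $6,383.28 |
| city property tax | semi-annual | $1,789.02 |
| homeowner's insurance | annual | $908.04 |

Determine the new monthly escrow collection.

$984.65

School district tax: $6,383.28 per year
City property tax: $1,789.02 × 2 = $3,578.04 per year
Homeowner's insurance: $908.04 per year
Annual escrow total = $10,869.36
Monthly escrow = $10,869.36 ÷ 12 = $905.78
Monthly shortage recovery: $1,892.88 / 24 = $78.87
Adjusted monthly = $905.78 + $78.87 = $984.65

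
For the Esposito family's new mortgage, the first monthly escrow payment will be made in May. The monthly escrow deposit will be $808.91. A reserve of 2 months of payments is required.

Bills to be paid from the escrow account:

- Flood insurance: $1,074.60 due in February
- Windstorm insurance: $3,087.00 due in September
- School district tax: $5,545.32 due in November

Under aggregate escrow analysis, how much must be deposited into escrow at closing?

Cushion = 2 × $808.91 = $1,617.82
Trial balance (start $0, +$808.91 each month, − disbursements):
  May: +$808.91 → $808.91
  Jun: +$808.91 → $1,617.82
  Jul: +$808.91 → $2,426.73
  Aug: +$808.91 → $3,235.64
  Sep: +$808.91 − $3,087.00 → $957.55
  Oct: +$808.91 → $1,766.46
  Nov: +$808.91 − $5,545.32 → -$2,969.95
  Dec: +$808.91 → -$2,161.04
  Jan: +$808.91 → -$1,352.13
  Feb: +$808.91 − $1,074.60 → -$1,617.82
  Mar: +$808.91 → -$808.91
  Apr: +$808.91 → $0.00
Lowest trial balance = -$2,969.95 (Nov)
Initial deposit = cushion − low point = $1,617.82 − (-$2,969.95) = $4,587.77

$4,587.77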